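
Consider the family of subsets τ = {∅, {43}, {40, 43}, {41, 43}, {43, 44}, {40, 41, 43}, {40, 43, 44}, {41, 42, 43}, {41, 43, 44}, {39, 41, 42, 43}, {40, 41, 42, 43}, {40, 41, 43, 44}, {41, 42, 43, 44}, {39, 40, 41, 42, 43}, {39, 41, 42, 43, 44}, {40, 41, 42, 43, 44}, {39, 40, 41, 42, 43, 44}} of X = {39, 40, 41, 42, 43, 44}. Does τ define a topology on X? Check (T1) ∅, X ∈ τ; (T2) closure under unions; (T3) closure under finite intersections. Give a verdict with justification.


τ IS a topology on X.

Axiom (T1): ∅ ∈ τ? Yes; X ∈ τ? Yes.
Axiom (T2/T3): check pairwise unions and intersections of members of τ.
All pairwise intersections and unions checked — each lies in τ. Therefore τ satisfies (T1), (T2), (T3): it IS a topology on X.


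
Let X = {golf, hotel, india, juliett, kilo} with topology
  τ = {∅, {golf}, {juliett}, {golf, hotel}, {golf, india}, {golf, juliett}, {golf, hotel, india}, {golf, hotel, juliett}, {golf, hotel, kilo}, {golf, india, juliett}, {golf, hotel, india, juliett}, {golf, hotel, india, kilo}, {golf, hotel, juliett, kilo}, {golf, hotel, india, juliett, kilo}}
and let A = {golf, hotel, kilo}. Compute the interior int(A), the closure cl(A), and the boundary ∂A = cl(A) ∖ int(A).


int(A) = {golf, hotel, kilo}, cl(A) = {golf, hotel, india, kilo}, ∂A = {india}.

Closed sets in (X, τ) are complements of opens:
  closed(X, τ) = {∅, {india}, {juliett}, {kilo}, {hotel, kilo}, {india, juliett}, {india, kilo}, {juliett, kilo}, {hotel, india, kilo}, {hotel, juliett, kilo}, {india, juliett, kilo}, {golf, hotel, india, kilo}, {hotel, india, juliett, kilo}, {golf, hotel, india, juliett, kilo}}.
int(A) = ⋃ {U ∈ τ : U ⊆ A}. Opens contained in A: ∅, {golf}, {golf, hotel}, {golf, hotel, kilo}.
Taking the union of these: int(A) = {golf, hotel, kilo}.
cl(A) = ⋂ {C closed : A ⊆ C}. Closed sets containing A: {golf, hotel, india, kilo}, {golf, hotel, india, juliett, kilo}.
Intersecting these: cl(A) = {golf, hotel, india, kilo}.
∂A = cl(A) ∖ int(A) = {golf, hotel, india, kilo} ∖ {golf, hotel, kilo} = {india}.


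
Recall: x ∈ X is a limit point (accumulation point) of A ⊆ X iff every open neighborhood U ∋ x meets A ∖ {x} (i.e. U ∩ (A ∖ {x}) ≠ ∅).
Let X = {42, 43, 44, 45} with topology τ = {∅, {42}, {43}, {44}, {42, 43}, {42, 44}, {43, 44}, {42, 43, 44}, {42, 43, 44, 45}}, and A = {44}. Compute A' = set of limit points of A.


A' = {45}

For each x ∈ X, list the open sets U ∈ τ with x ∈ U, then check whether U ∩ (A ∖ {x}) ≠ ∅ for every such U.
  x = 42: open {42} ∋ x has {42} ∩ (A ∖ {42}) = ∅, so x is NOT a limit point.
  x = 43: open {43} ∋ x has {43} ∩ (A ∖ {43}) = ∅, so x is NOT a limit point.
  x = 44: open {44} ∋ x has {44} ∩ (A ∖ {44}) = ∅, so x is NOT a limit point.
  x = 45: opens ∋ x are {42, 43, 44, 45}; each meets A ∖ {45}, so x IS a limit point.
Collecting: A' = {45}.


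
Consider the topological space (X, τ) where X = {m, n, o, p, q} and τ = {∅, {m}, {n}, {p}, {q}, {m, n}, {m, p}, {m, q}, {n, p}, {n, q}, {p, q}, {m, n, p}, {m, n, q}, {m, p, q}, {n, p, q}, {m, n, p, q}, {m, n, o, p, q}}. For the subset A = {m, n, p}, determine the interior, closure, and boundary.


int(A) = {m, n, p}, cl(A) = {m, n, o, p}, ∂A = {o}.

Closed sets in (X, τ) are complements of opens:
  closed(X, τ) = {∅, {o}, {m, o}, {n, o}, {o, p}, {o, q}, {m, n, o}, {m, o, p}, {m, o, q}, {n, o, p}, {n, o, q}, {o, p, q}, {m, n, o, p}, {m, n, o, q}, {m, o, p, q}, {n, o, p, q}, {m, n, o, p, q}}.
int(A) = ⋃ {U ∈ τ : U ⊆ A}. Opens contained in A: ∅, {m}, {n}, {p}, {m, n}, {m, p}, {n, p}, {m, n, p}.
Taking the union of these: int(A) = {m, n, p}.
cl(A) = ⋂ {C closed : A ⊆ C}. Closed sets containing A: {m, n, o, p}, {m, n, o, p, q}.
Intersecting these: cl(A) = {m, n, o, p}.
∂A = cl(A) ∖ int(A) = {m, n, o, p} ∖ {m, n, p} = {o}.


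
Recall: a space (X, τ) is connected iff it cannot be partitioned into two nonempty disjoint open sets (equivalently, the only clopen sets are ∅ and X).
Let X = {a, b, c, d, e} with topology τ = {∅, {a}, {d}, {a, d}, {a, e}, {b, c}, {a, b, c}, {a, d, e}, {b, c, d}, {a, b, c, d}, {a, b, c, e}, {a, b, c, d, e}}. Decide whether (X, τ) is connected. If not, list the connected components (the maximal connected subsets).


(X, τ) is disconnected; components = [{d}, {a, e}, {b, c}].

Find clopen sets (U ∈ τ with X ∖ U ∈ τ):
  U = ∅, X ∖ U = {a, b, c, d, e} — both open, so U is clopen.
  U = {d}, X ∖ U = {a, b, c, e} — both open, so U is clopen.
  U = {a, e}, X ∖ U = {b, c, d} — both open, so U is clopen.
  U = {b, c}, X ∖ U = {a, d, e} — both open, so U is clopen.
  U = {a, d, e}, X ∖ U = {b, c} — both open, so U is clopen.
  U = {b, c, d}, X ∖ U = {a, e} — both open, so U is clopen.
  U = {a, b, c, e}, X ∖ U = {d} — both open, so U is clopen.
  U = {a, b, c, d, e}, X ∖ U = ∅ — both open, so U is clopen.
Nontrivial clopen(s) exist: e.g. {a, b, c, e}. So (X, τ) is disconnected.
Compute connected components by grouping points that agree on all clopens:
  component: {d}
  component: {a, e}
  component: {b, c}


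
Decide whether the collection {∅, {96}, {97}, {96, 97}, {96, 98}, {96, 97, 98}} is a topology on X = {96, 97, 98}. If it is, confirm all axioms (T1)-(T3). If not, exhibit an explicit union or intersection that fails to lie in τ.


τ IS a topology on X.

Axiom (T1): ∅ ∈ τ? Yes; X ∈ τ? Yes.
Axiom (T2/T3): check pairwise unions and intersections of members of τ.
All pairwise intersections and unions checked — each lies in τ. Therefore τ satisfies (T1), (T2), (T3): it IS a topology on X.


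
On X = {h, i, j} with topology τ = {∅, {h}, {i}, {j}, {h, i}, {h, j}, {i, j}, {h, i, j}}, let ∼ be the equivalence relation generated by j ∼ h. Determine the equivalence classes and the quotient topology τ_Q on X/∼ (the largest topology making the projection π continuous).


X/∼ = {[h=j], [i]}; |τ_Q| = 4.

Equivalence classes: [h=j], [i].
Quotient map π: X → X/∼ sends h ↦ [h=j], i ↦ [i], j ↦ [h=j].
For each subset V ⊆ X/∼, compute π^{-1}(V) ⊆ X and check whether π^{-1}(V) ∈ τ. V is open in τ_Q iff π^{-1}(V) ∈ τ.
  V = {}: π^{-1}(V) = ∅ ∈ τ ✓.
  V = {[h=j]}: π^{-1}(V) = {h, j} ∈ τ ✓.
  V = {[i]}: π^{-1}(V) = {i} ∈ τ ✓.
  V = {[h=j], [i]}: π^{-1}(V) = {h, i, j} ∈ τ ✓.
Open sets in the quotient: τ_Q = {{}, {[h=j]}, {[i]}, {[h=j], [i]}} (4 elements).


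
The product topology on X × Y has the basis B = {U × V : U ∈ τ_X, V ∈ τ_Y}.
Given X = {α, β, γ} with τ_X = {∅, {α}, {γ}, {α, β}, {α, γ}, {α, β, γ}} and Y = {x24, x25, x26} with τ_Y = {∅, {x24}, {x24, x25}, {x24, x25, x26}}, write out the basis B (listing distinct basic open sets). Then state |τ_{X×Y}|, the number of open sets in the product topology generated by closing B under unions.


Basis B = {∅ × ∅, {α} × {x24}, {γ} × {x24}, {α} × {x24, x25}, {α, β} × {x24}, {α, γ} × {x24}, {γ} × {x24, x25}, {α} × {x24, x25, x26}, {α, β, γ} × {x24}, {γ} × {x24, x25, x26}, {α, β} × {x24, x25}, {α, γ} × {x24, x25}, {α, β} × {x24, x25, x26}, {α, γ} × {x24, x25, x26}, {α, β, γ} × {x24, x25}, {α, β, γ} × {x24, x25, x26}}; |τ_{X×Y}| = 40.

Enumerate products U × V with U ∈ τ_X, V ∈ τ_Y (deduplicated):
  ∅ × ∅ = {} (∅)
  {α} × {x24} = {(α,x24)}
  {γ} × {x24} = {(γ,x24)}
  {α} × {x24, x25} = {(α,x24), (α,x25)}
  {α, β} × {x24} = {(α,x24), (β,x24)}
  {α, γ} × {x24} = {(α,x24), (γ,x24)}
  {γ} × {x24, x25} = {(γ,x24), (γ,x25)}
  {α} × {x24, x25, x26} = {(α,x24), (α,x25), (α,x26)}
  {α, β, γ} × {x24} = {(α,x24), (β,x24), (γ,x24)}
  {γ} × {x24, x25, x26} = {(γ,x24), (γ,x25), (γ,x26)}
  {α, β} × {x24, x25} = {(α,x24), (α,x25), (β,x24), (β,x25)}
  {α, γ} × {x24, x25} = {(α,x24), (α,x25), (γ,x24), (γ,x25)}
  {α, β} × {x24, x25, x26} = {(α,x24), (α,x25), (α,x26), (β,x24), (β,x25), (β,x26)}
  {α, γ} × {x24, x25, x26} = {(α,x24), (α,x25), (α,x26), (γ,x24), (γ,x25), (γ,x26)}
  {α, β, γ} × {x24, x25} = {(α,x24), (α,x25), (β,x24), (β,x25), (γ,x24), (γ,x25)}
  {α, β, γ} × {x24, x25, x26} = {(α,x24), (α,x25), (α,x26), (β,x24), (β,x25), (β,x26), (γ,x24), (γ,x25), (γ,x26)}
These 16 distinct sets form the basis B.
Close under arbitrary unions to get τ_{X×Y}; counting gives |τ_{X×Y}| = 40.


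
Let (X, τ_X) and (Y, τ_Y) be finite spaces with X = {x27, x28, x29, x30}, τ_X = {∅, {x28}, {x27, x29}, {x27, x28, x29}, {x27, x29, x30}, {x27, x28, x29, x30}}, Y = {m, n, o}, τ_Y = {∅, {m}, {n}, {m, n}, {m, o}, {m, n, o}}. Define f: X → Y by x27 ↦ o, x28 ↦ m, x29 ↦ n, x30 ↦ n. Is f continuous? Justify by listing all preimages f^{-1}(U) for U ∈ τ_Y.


f is NOT continuous.

Compute f^{-1}(U) for each U ∈ τ_Y:
  U = ∅: f^{-1}(U) = ∅ ∈ τ_X ✓.
  U = {m}: f^{-1}(U) = {x28} ∈ τ_X ✓.
  U = {n}: f^{-1}(U) = {x29, x30} ∉ τ_X ✗.
  U = {m, n}: f^{-1}(U) = {x28, x29, x30} ∉ τ_X ✗.
  U = {m, o}: f^{-1}(U) = {x27, x28} ∉ τ_X ✗.
  U = {m, n, o}: f^{-1}(U) = {x27, x28, x29, x30} ∈ τ_X ✓.
Found U = {n} with f^{-1}(U) = {x29, x30} not in τ_X. Therefore f is NOT continuous.


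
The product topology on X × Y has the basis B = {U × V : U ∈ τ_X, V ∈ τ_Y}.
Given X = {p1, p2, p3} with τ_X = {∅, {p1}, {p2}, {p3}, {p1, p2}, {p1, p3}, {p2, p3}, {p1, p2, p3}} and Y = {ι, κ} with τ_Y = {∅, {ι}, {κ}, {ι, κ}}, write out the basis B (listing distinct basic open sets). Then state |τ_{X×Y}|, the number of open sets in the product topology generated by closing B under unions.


Basis B = {∅ × ∅, {p1} × {ι}, {p1} × {κ}, {p2} × {ι}, {p2} × {κ}, {p3} × {ι}, {p3} × {κ}, {p1} × {ι, κ}, {p1, p2} × {ι}, {p1, p3} × {ι}, {p1, p2} × {κ}, {p1, p3} × {κ}, {p2} × {ι, κ}, {p2, p3} × {ι}, {p2, p3} × {κ}, {p3} × {ι, κ}, {p1, p2, p3} × {ι}, {p1, p2, p3} × {κ}, {p1, p2} × {ι, κ}, {p1, p3} × {ι, κ}, {p2, p3} × {ι, κ}, {p1, p2, p3} × {ι, κ}}; |τ_{X×Y}| = 64.

Enumerate products U × V with U ∈ τ_X, V ∈ τ_Y (deduplicated):
  ∅ × ∅ = {} (∅)
  {p1} × {ι} = {(p1,ι)}
  {p1} × {κ} = {(p1,κ)}
  {p2} × {ι} = {(p2,ι)}
  {p2} × {κ} = {(p2,κ)}
  {p3} × {ι} = {(p3,ι)}
  {p3} × {κ} = {(p3,κ)}
  {p1} × {ι, κ} = {(p1,ι), (p1,κ)}
  {p1, p2} × {ι} = {(p1,ι), (p2,ι)}
  {p1, p3} × {ι} = {(p1,ι), (p3,ι)}
  {p1, p2} × {κ} = {(p1,κ), (p2,κ)}
  {p1, p3} × {κ} = {(p1,κ), (p3,κ)}
  {p2} × {ι, κ} = {(p2,ι), (p2,κ)}
  {p2, p3} × {ι} = {(p2,ι), (p3,ι)}
  {p2, p3} × {κ} = {(p2,κ), (p3,κ)}
  {p3} × {ι, κ} = {(p3,ι), (p3,κ)}
  {p1, p2, p3} × {ι} = {(p1,ι), (p2,ι), (p3,ι)}
  {p1, p2, p3} × {κ} = {(p1,κ), (p2,κ), (p3,κ)}
  {p1, p2} × {ι, κ} = {(p1,ι), (p1,κ), (p2,ι), (p2,κ)}
  {p1, p3} × {ι, κ} = {(p1,ι), (p1,κ), (p3,ι), (p3,κ)}
  {p2, p3} × {ι, κ} = {(p2,ι), (p2,κ), (p3,ι), (p3,κ)}
  {p1, p2, p3} × {ι, κ} = {(p1,ι), (p1,κ), (p2,ι), (p2,κ), (p3,ι), (p3,κ)}
These 22 distinct sets form the basis B.
Close under arbitrary unions to get τ_{X×Y}; counting gives |τ_{X×Y}| = 64.


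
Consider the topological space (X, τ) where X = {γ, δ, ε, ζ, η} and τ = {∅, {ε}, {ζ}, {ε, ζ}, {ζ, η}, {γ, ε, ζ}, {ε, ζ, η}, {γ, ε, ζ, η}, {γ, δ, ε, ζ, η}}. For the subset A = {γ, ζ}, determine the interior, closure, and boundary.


int(A) = {ζ}, cl(A) = {γ, δ, ζ, η}, ∂A = {γ, δ, η}.

Closed sets in (X, τ) are complements of opens:
  closed(X, τ) = {∅, {δ}, {γ, δ}, {δ, η}, {γ, δ, ε}, {γ, δ, η}, {γ, δ, ε, η}, {γ, δ, ζ, η}, {γ, δ, ε, ζ, η}}.
int(A) = ⋃ {U ∈ τ : U ⊆ A}. Opens contained in A: ∅, {ζ}.
Taking the union of these: int(A) = {ζ}.
cl(A) = ⋂ {C closed : A ⊆ C}. Closed sets containing A: {γ, δ, ζ, η}, {γ, δ, ε, ζ, η}.
Intersecting these: cl(A) = {γ, δ, ζ, η}.
∂A = cl(A) ∖ int(A) = {γ, δ, ζ, η} ∖ {ζ} = {γ, δ, η}.


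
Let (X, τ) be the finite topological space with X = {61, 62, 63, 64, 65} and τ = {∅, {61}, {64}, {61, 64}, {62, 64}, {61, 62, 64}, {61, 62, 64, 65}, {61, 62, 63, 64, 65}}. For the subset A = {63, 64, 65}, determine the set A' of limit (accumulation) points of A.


A' = {62, 63, 65}

For each x ∈ X, list the open sets U ∈ τ with x ∈ U, then check whether U ∩ (A ∖ {x}) ≠ ∅ for every such U.
  x = 61: open {61} ∋ x has {61} ∩ (A ∖ {61}) = ∅, so x is NOT a limit point.
  x = 62: opens ∋ x are {62, 64}, {61, 62, 64}, {61, 62, 64, 65}, {61, 62, 63, 64, 65}; each meets A ∖ {62}, so x IS a limit point.
  x = 63: opens ∋ x are {61, 62, 63, 64, 65}; each meets A ∖ {63}, so x IS a limit point.
  x = 64: open {64} ∋ x has {64} ∩ (A ∖ {64}) = ∅, so x is NOT a limit point.
  x = 65: opens ∋ x are {61, 62, 64, 65}, {61, 62, 63, 64, 65}; each meets A ∖ {65}, so x IS a limit point.
Collecting: A' = {62, 63, 65}.


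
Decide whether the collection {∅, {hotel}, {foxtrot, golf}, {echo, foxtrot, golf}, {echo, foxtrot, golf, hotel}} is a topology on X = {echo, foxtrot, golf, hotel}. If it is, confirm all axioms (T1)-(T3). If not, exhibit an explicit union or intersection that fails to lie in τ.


τ is NOT a topology on X.

Axiom (T1): ∅ ∈ τ? Yes; X ∈ τ? Yes.
Axiom (T2/T3): check pairwise unions and intersections of members of τ.
Counterexample for (T2): {hotel} ∪ {foxtrot, golf} = {foxtrot, golf, hotel} ∉ τ. Therefore τ is NOT a topology.


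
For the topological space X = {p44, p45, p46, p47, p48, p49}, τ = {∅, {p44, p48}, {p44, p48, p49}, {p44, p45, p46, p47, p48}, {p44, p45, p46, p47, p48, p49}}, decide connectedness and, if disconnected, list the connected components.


(X, τ) is connected.

Find clopen sets (U ∈ τ with X ∖ U ∈ τ):
  U = ∅, X ∖ U = {p44, p45, p46, p47, p48, p49} — both open, so U is clopen.
  U = {p44, p45, p46, p47, p48, p49}, X ∖ U = ∅ — both open, so U is clopen.
Only trivial clopens (∅ and X) exist, so (X, τ) is connected.
Compute connected components by grouping points that agree on all clopens:
  component: {p44, p45, p46, p47, p48, p49}


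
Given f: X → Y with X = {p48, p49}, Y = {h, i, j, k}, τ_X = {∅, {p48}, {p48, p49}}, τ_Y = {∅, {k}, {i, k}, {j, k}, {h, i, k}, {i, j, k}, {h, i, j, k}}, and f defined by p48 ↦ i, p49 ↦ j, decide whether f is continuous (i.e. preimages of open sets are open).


f is NOT continuous.

Compute f^{-1}(U) for each U ∈ τ_Y:
  U = ∅: f^{-1}(U) = ∅ ∈ τ_X ✓.
  U = {k}: f^{-1}(U) = ∅ ∈ τ_X ✓.
  U = {i, k}: f^{-1}(U) = {p48} ∈ τ_X ✓.
  U = {j, k}: f^{-1}(U) = {p49} ∉ τ_X ✗.
  U = {h, i, k}: f^{-1}(U) = {p48} ∈ τ_X ✓.
  U = {i, j, k}: f^{-1}(U) = {p48, p49} ∈ τ_X ✓.
  U = {h, i, j, k}: f^{-1}(U) = {p48, p49} ∈ τ_X ✓.
Found U = {j, k} with f^{-1}(U) = {p49} not in τ_X. Therefore f is NOT continuous.


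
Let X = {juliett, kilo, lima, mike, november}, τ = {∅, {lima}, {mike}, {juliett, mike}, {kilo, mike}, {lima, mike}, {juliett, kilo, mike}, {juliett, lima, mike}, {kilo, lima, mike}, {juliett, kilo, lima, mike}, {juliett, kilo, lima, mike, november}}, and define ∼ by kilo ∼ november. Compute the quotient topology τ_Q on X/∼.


X/∼ = {[juliett], [kilo=november], [lima], [mike]}; |τ_Q| = 7.

Equivalence classes: [juliett], [kilo=november], [lima], [mike].
Quotient map π: X → X/∼ sends juliett ↦ [juliett], kilo ↦ [kilo=november], lima ↦ [lima], mike ↦ [mike], november ↦ [kilo=november].
For each subset V ⊆ X/∼, compute π^{-1}(V) ⊆ X and check whether π^{-1}(V) ∈ τ. V is open in τ_Q iff π^{-1}(V) ∈ τ.
  V = {}: π^{-1}(V) = ∅ ∈ τ ✓.
  V = {[juliett]}: π^{-1}(V) = {juliett} ∉ τ ✗.
  V = {[kilo=november]}: π^{-1}(V) = {kilo, november} ∉ τ ✗.
  V = {[juliett], [kilo=november]}: π^{-1}(V) = {juliett, kilo, november} ∉ τ ✗.
  V = {[lima]}: π^{-1}(V) = {lima} ∈ τ ✓.
  V = {[juliett], [lima]}: π^{-1}(V) = {juliett, lima} ∉ τ ✗.
  V = {[kilo=november], [lima]}: π^{-1}(V) = {kilo, lima, november} ∉ τ ✗.
  V = {[juliett], [kilo=november], [lima]}: π^{-1}(V) = {juliett, kilo, lima, november} ∉ τ ✗.
  V = {[mike]}: π^{-1}(V) = {mike} ∈ τ ✓.
  V = {[juliett], [mike]}: π^{-1}(V) = {juliett, mike} ∈ τ ✓.
  V = {[kilo=november], [mike]}: π^{-1}(V) = {kilo, mike, november} ∉ τ ✗.
  V = {[juliett], [kilo=november], [mike]}: π^{-1}(V) = {juliett, kilo, mike, november} ∉ τ ✗.
  V = {[lima], [mike]}: π^{-1}(V) = {lima, mike} ∈ τ ✓.
  V = {[juliett], [lima], [mike]}: π^{-1}(V) = {juliett, lima, mike} ∈ τ ✓.
  V = {[kilo=november], [lima], [mike]}: π^{-1}(V) = {kilo, lima, mike, november} ∉ τ ✗.
  V = {[juliett], [kilo=november], [lima], [mike]}: π^{-1}(V) = {juliett, kilo, lima, mike, november} ∈ τ ✓.
Open sets in the quotient: τ_Q = {{}, {[lima]}, {[mike]}, {[juliett], [mike]}, {[lima], [mike]}, {[juliett], [lima], [mike]}, {[juliett], [kilo=november], [lima], [mike]}} (7 elements).


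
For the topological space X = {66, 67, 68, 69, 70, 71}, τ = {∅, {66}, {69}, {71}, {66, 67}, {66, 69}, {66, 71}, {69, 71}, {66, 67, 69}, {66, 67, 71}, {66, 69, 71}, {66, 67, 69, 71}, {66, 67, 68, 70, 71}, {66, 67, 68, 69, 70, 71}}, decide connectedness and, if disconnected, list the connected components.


(X, τ) is disconnected; components = [{69}, {66, 67, 68, 70, 71}].

Find clopen sets (U ∈ τ with X ∖ U ∈ τ):
  U = ∅, X ∖ U = {66, 67, 68, 69, 70, 71} — both open, so U is clopen.
  U = {69}, X ∖ U = {66, 67, 68, 70, 71} — both open, so U is clopen.
  U = {66, 67, 68, 70, 71}, X ∖ U = {69} — both open, so U is clopen.
  U = {66, 67, 68, 69, 70, 71}, X ∖ U = ∅ — both open, so U is clopen.
Nontrivial clopen(s) exist: e.g. {66, 67, 68, 70, 71}. So (X, τ) is disconnected.
Compute connected components by grouping points that agree on all clopens:
  component: {69}
  component: {66, 67, 68, 70, 71}


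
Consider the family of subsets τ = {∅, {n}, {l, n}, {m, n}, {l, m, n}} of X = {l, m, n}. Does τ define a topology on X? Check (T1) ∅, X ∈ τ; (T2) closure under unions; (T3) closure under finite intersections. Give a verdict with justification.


τ IS a topology on X.

Axiom (T1): ∅ ∈ τ? Yes; X ∈ τ? Yes.
Axiom (T2/T3): check pairwise unions and intersections of members of τ.
All pairwise intersections and unions checked — each lies in τ. Therefore τ satisfies (T1), (T2), (T3): it IS a topology on X.


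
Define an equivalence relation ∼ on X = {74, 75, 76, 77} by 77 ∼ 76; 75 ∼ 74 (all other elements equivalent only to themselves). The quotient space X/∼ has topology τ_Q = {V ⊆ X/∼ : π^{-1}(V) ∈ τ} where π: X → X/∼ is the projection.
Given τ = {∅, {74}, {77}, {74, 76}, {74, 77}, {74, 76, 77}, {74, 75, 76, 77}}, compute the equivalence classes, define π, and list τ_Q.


X/∼ = {[74=75], [76=77]}; |τ_Q| = 2.

Equivalence classes: [74=75], [76=77].
Quotient map π: X → X/∼ sends 74 ↦ [74=75], 75 ↦ [74=75], 76 ↦ [76=77], 77 ↦ [76=77].
For each subset V ⊆ X/∼, compute π^{-1}(V) ⊆ X and check whether π^{-1}(V) ∈ τ. V is open in τ_Q iff π^{-1}(V) ∈ τ.
  V = {}: π^{-1}(V) = ∅ ∈ τ ✓.
  V = {[74=75]}: π^{-1}(V) = {74, 75} ∉ τ ✗.
  V = {[76=77]}: π^{-1}(V) = {76, 77} ∉ τ ✗.
  V = {[74=75], [76=77]}: π^{-1}(V) = {74, 75, 76, 77} ∈ τ ✓.
Open sets in the quotient: τ_Q = {{}, {[74=75], [76=77]}} (2 elements).


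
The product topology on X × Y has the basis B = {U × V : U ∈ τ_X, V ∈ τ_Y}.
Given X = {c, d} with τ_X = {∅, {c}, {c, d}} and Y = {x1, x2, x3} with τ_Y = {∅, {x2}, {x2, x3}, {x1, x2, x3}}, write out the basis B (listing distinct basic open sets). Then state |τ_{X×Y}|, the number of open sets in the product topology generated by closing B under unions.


Basis B = {∅ × ∅, {c} × {x2}, {c} × {x2, x3}, {c, d} × {x2}, {c} × {x1, x2, x3}, {c, d} × {x2, x3}, {c, d} × {x1, x2, x3}}; |τ_{X×Y}| = 10.

Enumerate products U × V with U ∈ τ_X, V ∈ τ_Y (deduplicated):
  ∅ × ∅ = {} (∅)
  {c} × {x2} = {(c,x2)}
  {c} × {x2, x3} = {(c,x2), (c,x3)}
  {c, d} × {x2} = {(c,x2), (d,x2)}
  {c} × {x1, x2, x3} = {(c,x1), (c,x2), (c,x3)}
  {c, d} × {x2, x3} = {(c,x2), (c,x3), (d,x2), (d,x3)}
  {c, d} × {x1, x2, x3} = {(c,x1), (c,x2), (c,x3), (d,x1), (d,x2), (d,x3)}
These 7 distinct sets form the basis B.
Close under arbitrary unions to get τ_{X×Y}; counting gives |τ_{X×Y}| = 10.


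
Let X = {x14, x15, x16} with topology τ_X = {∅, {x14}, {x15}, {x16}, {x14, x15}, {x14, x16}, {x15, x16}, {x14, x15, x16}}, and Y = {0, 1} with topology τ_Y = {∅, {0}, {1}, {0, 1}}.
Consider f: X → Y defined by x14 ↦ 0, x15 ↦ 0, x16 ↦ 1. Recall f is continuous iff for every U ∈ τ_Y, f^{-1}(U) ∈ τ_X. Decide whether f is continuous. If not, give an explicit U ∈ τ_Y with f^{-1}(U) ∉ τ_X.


f IS continuous.

Compute f^{-1}(U) for each U ∈ τ_Y:
  U = ∅: f^{-1}(U) = ∅ ∈ τ_X ✓.
  U = {0}: f^{-1}(U) = {x14, x15} ∈ τ_X ✓.
  U = {1}: f^{-1}(U) = {x16} ∈ τ_X ✓.
  U = {0, 1}: f^{-1}(U) = {x14, x15, x16} ∈ τ_X ✓.
Every preimage lies in τ_X, so f IS continuous.


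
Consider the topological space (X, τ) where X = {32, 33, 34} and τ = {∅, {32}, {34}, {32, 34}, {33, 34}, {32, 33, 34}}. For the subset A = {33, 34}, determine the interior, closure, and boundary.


int(A) = {33, 34}, cl(A) = {33, 34}, ∂A = ∅.

Closed sets in (X, τ) are complements of opens:
  closed(X, τ) = {∅, {32}, {33}, {32, 33}, {33, 34}, {32, 33, 34}}.
int(A) = ⋃ {U ∈ τ : U ⊆ A}. Opens contained in A: ∅, {34}, {33, 34}.
Taking the union of these: int(A) = {33, 34}.
cl(A) = ⋂ {C closed : A ⊆ C}. Closed sets containing A: {33, 34}, {32, 33, 34}.
Intersecting these: cl(A) = {33, 34}.
∂A = cl(A) ∖ int(A) = {33, 34} ∖ {33, 34} = ∅.


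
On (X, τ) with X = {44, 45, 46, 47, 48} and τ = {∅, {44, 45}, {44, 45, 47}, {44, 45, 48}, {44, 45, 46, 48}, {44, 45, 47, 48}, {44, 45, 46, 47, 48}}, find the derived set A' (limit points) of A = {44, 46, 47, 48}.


A' = {45, 46, 47, 48}

For each x ∈ X, list the open sets U ∈ τ with x ∈ U, then check whether U ∩ (A ∖ {x}) ≠ ∅ for every such U.
  x = 44: open {44, 45} ∋ x has {44, 45} ∩ (A ∖ {44}) = ∅, so x is NOT a limit point.
  x = 45: opens ∋ x are {44, 45}, {44, 45, 47}, {44, 45, 48}, {44, 45, 46, 48}, {44, 45, 47, 48}, {44, 45, 46, 47, 48}; each meets A ∖ {45}, so x IS a limit point.
  x = 46: opens ∋ x are {44, 45, 46, 48}, {44, 45, 46, 47, 48}; each meets A ∖ {46}, so x IS a limit point.
  x = 47: opens ∋ x are {44, 45, 47}, {44, 45, 47, 48}, {44, 45, 46, 47, 48}; each meets A ∖ {47}, so x IS a limit point.
  x = 48: opens ∋ x are {44, 45, 48}, {44, 45, 46, 48}, {44, 45, 47, 48}, {44, 45, 46, 47, 48}; each meets A ∖ {48}, so x IS a limit point.
Collecting: A' = {45, 46, 47, 48}.


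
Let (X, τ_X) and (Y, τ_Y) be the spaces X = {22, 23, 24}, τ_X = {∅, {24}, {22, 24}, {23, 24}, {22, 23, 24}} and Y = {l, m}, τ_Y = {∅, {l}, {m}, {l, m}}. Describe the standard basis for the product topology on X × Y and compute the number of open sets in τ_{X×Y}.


Basis B = {∅ × ∅, {24} × {l}, {24} × {m}, {22, 24} × {l}, {22, 24} × {m}, {23, 24} × {l}, {23, 24} × {m}, {24} × {l, m}, {22, 23, 24} × {l}, {22, 23, 24} × {m}, {22, 24} × {l, m}, {23, 24} × {l, m}, {22, 23, 24} × {l, m}}; |τ_{X×Y}| = 25.

Enumerate products U × V with U ∈ τ_X, V ∈ τ_Y (deduplicated):
  ∅ × ∅ = {} (∅)
  {24} × {l} = {(24,l)}
  {24} × {m} = {(24,m)}
  {22, 24} × {l} = {(22,l), (24,l)}
  {22, 24} × {m} = {(22,m), (24,m)}
  {23, 24} × {l} = {(23,l), (24,l)}
  {23, 24} × {m} = {(23,m), (24,m)}
  {24} × {l, m} = {(24,l), (24,m)}
  {22, 23, 24} × {l} = {(22,l), (23,l), (24,l)}
  {22, 23, 24} × {m} = {(22,m), (23,m), (24,m)}
  {22, 24} × {l, m} = {(22,l), (22,m), (24,l), (24,m)}
  {23, 24} × {l, m} = {(23,l), (23,m), (24,l), (24,m)}
  {22, 23, 24} × {l, m} = {(22,l), (22,m), (23,l), (23,m), (24,l), (24,m)}
These 13 distinct sets form the basis B.
Close under arbitrary unions to get τ_{X×Y}; counting gives |τ_{X×Y}| = 25.


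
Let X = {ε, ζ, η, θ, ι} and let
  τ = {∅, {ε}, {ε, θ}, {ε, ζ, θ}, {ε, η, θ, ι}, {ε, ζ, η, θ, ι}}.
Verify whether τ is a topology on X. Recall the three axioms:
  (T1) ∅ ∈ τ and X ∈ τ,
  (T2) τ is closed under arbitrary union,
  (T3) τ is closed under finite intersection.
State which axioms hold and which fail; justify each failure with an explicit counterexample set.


τ IS a topology on X.

Axiom (T1): ∅ ∈ τ? Yes; X ∈ τ? Yes.
Axiom (T2/T3): check pairwise unions and intersections of members of τ.
All pairwise intersections and unions checked — each lies in τ. Therefore τ satisfies (T1), (T2), (T3): it IS a topology on X.


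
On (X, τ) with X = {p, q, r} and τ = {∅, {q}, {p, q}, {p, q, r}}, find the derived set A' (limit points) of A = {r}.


A' = ∅

For each x ∈ X, list the open sets U ∈ τ with x ∈ U, then check whether U ∩ (A ∖ {x}) ≠ ∅ for every such U.
  x = p: open {p, q} ∋ x has {p, q} ∩ (A ∖ {p}) = ∅, so x is NOT a limit point.
  x = q: open {q} ∋ x has {q} ∩ (A ∖ {q}) = ∅, so x is NOT a limit point.
  x = r: open {p, q, r} ∋ x has {p, q, r} ∩ (A ∖ {r}) = ∅, so x is NOT a limit point.
Collecting: A' = ∅.


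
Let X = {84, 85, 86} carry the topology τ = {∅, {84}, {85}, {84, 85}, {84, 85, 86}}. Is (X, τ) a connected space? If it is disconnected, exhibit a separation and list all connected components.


(X, τ) is connected.

Find clopen sets (U ∈ τ with X ∖ U ∈ τ):
  U = ∅, X ∖ U = {84, 85, 86} — both open, so U is clopen.
  U = {84, 85, 86}, X ∖ U = ∅ — both open, so U is clopen.
Only trivial clopens (∅ and X) exist, so (X, τ) is connected.
Compute connected components by grouping points that agree on all clopens:
  component: {84, 85, 86}


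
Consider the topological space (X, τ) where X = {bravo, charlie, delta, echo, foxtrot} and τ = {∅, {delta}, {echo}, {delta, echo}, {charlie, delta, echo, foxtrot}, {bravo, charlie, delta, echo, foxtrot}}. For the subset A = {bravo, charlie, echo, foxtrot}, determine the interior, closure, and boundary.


int(A) = {echo}, cl(A) = {bravo, charlie, echo, foxtrot}, ∂A = {bravo, charlie, foxtrot}.

Closed sets in (X, τ) are complements of opens:
  closed(X, τ) = {∅, {bravo}, {bravo, charlie, foxtrot}, {bravo, charlie, delta, foxtrot}, {bravo, charlie, echo, foxtrot}, {bravo, charlie, delta, echo, foxtrot}}.
int(A) = ⋃ {U ∈ τ : U ⊆ A}. Opens contained in A: ∅, {echo}.
Taking the union of these: int(A) = {echo}.
cl(A) = ⋂ {C closed : A ⊆ C}. Closed sets containing A: {bravo, charlie, echo, foxtrot}, {bravo, charlie, delta, echo, foxtrot}.
Intersecting these: cl(A) = {bravo, charlie, echo, foxtrot}.
∂A = cl(A) ∖ int(A) = {bravo, charlie, echo, foxtrot} ∖ {echo} = {bravo, charlie, foxtrot}.


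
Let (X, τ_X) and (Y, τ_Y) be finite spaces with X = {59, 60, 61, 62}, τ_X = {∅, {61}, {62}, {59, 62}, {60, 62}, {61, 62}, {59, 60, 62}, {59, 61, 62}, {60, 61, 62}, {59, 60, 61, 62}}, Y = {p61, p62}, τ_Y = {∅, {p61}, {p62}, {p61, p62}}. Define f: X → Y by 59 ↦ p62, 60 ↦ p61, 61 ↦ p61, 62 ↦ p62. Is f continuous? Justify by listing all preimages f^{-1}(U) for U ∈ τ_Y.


f is NOT continuous.

Compute f^{-1}(U) for each U ∈ τ_Y:
  U = ∅: f^{-1}(U) = ∅ ∈ τ_X ✓.
  U = {p61}: f^{-1}(U) = {60, 61} ∉ τ_X ✗.
  U = {p62}: f^{-1}(U) = {59, 62} ∈ τ_X ✓.
  U = {p61, p62}: f^{-1}(U) = {59, 60, 61, 62} ∈ τ_X ✓.
Found U = {p61} with f^{-1}(U) = {60, 61} not in τ_X. Therefore f is NOT continuous.


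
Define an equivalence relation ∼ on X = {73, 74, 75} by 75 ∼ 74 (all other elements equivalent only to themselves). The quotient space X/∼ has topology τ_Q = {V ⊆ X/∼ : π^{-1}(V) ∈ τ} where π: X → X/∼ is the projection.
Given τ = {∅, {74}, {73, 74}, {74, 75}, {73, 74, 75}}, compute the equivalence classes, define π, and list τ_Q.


X/∼ = {[73], [74=75]}; |τ_Q| = 3.

Equivalence classes: [73], [74=75].
Quotient map π: X → X/∼ sends 73 ↦ [73], 74 ↦ [74=75], 75 ↦ [74=75].
For each subset V ⊆ X/∼, compute π^{-1}(V) ⊆ X and check whether π^{-1}(V) ∈ τ. V is open in τ_Q iff π^{-1}(V) ∈ τ.
  V = {}: π^{-1}(V) = ∅ ∈ τ ✓.
  V = {[73]}: π^{-1}(V) = {73} ∉ τ ✗.
  V = {[74=75]}: π^{-1}(V) = {74, 75} ∈ τ ✓.
  V = {[73], [74=75]}: π^{-1}(V) = {73, 74, 75} ∈ τ ✓.
Open sets in the quotient: τ_Q = {{}, {[74=75]}, {[73], [74=75]}} (3 elements).


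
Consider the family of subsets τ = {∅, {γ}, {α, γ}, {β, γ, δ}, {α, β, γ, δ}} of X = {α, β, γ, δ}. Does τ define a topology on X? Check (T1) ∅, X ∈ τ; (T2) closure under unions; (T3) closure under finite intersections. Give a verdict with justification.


τ IS a topology on X.

Axiom (T1): ∅ ∈ τ? Yes; X ∈ τ? Yes.
Axiom (T2/T3): check pairwise unions and intersections of members of τ.
All pairwise intersections and unions checked — each lies in τ. Therefore τ satisfies (T1), (T2), (T3): it IS a topology on X.


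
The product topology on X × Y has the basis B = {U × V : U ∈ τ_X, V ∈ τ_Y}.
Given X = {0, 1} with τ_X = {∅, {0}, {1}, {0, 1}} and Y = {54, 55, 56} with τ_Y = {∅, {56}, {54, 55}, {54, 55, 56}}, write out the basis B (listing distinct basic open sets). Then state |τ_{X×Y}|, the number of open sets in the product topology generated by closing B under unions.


Basis B = {∅ × ∅, {0} × {56}, {1} × {56}, {0} × {54, 55}, {0, 1} × {56}, {1} × {54, 55}, {0} × {54, 55, 56}, {1} × {54, 55, 56}, {0, 1} × {54, 55}, {0, 1} × {54, 55, 56}}; |τ_{X×Y}| = 16.

Enumerate products U × V with U ∈ τ_X, V ∈ τ_Y (deduplicated):
  ∅ × ∅ = {} (∅)
  {0} × {56} = {(0,56)}
  {1} × {56} = {(1,56)}
  {0} × {54, 55} = {(0,54), (0,55)}
  {0, 1} × {56} = {(0,56), (1,56)}
  {1} × {54, 55} = {(1,54), (1,55)}
  {0} × {54, 55, 56} = {(0,54), (0,55), (0,56)}
  {1} × {54, 55, 56} = {(1,54), (1,55), (1,56)}
  {0, 1} × {54, 55} = {(0,54), (0,55), (1,54), (1,55)}
  {0, 1} × {54, 55, 56} = {(0,54), (0,55), (0,56), (1,54), (1,55), (1,56)}
These 10 distinct sets form the basis B.
Close under arbitrary unions to get τ_{X×Y}; counting gives |τ_{X×Y}| = 16.


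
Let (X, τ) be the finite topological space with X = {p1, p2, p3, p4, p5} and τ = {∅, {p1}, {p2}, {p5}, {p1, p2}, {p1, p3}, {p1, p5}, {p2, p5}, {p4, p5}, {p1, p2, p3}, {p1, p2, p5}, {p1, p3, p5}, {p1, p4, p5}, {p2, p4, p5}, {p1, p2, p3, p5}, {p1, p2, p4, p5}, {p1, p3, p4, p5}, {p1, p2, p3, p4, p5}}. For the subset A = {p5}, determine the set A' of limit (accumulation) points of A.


A' = {p4}

For each x ∈ X, list the open sets U ∈ τ with x ∈ U, then check whether U ∩ (A ∖ {x}) ≠ ∅ for every such U.
  x = p1: open {p1} ∋ x has {p1} ∩ (A ∖ {p1}) = ∅, so x is NOT a limit point.
  x = p2: open {p2} ∋ x has {p2} ∩ (A ∖ {p2}) = ∅, so x is NOT a limit point.
  x = p3: open {p1, p3} ∋ x has {p1, p3} ∩ (A ∖ {p3}) = ∅, so x is NOT a limit point.
  x = p4: opens ∋ x are {p4, p5}, {p1, p4, p5}, {p2, p4, p5}, {p1, p2, p4, p5}, {p1, p3, p4, p5}, {p1, p2, p3, p4, p5}; each meets A ∖ {p4}, so x IS a limit point.
  x = p5: open {p5} ∋ x has {p5} ∩ (A ∖ {p5}) = ∅, so x is NOT a limit point.
Collecting: A' = {p4}.


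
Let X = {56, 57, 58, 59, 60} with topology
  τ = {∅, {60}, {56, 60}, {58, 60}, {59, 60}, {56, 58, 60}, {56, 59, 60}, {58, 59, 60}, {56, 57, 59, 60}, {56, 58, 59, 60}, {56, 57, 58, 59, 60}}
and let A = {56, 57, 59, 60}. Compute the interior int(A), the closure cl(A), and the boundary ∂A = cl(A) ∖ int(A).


int(A) = {56, 57, 59, 60}, cl(A) = {56, 57, 58, 59, 60}, ∂A = {58}.

Closed sets in (X, τ) are complements of opens:
  closed(X, τ) = {∅, {57}, {58}, {56, 57}, {57, 58}, {57, 59}, {56, 57, 58}, {56, 57, 59}, {57, 58, 59}, {56, 57, 58, 59}, {56, 57, 58, 59, 60}}.
int(A) = ⋃ {U ∈ τ : U ⊆ A}. Opens contained in A: ∅, {60}, {56, 60}, {59, 60}, {56, 59, 60}, {56, 57, 59, 60}.
Taking the union of these: int(A) = {56, 57, 59, 60}.
cl(A) = ⋂ {C closed : A ⊆ C}. Closed sets containing A: {56, 57, 58, 59, 60}.
Intersecting these: cl(A) = {56, 57, 58, 59, 60}.
∂A = cl(A) ∖ int(A) = {56, 57, 58, 59, 60} ∖ {56, 57, 59, 60} = {58}.


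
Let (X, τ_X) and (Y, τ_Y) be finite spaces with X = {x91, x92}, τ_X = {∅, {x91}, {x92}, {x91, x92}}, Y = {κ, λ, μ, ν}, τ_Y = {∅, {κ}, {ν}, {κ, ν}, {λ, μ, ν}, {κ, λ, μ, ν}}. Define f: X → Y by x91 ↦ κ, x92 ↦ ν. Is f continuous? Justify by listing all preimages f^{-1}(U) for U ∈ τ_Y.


f IS continuous.

Compute f^{-1}(U) for each U ∈ τ_Y:
  U = ∅: f^{-1}(U) = ∅ ∈ τ_X ✓.
  U = {κ}: f^{-1}(U) = {x91} ∈ τ_X ✓.
  U = {ν}: f^{-1}(U) = {x92} ∈ τ_X ✓.
  U = {κ, ν}: f^{-1}(U) = {x91, x92} ∈ τ_X ✓.
  U = {λ, μ, ν}: f^{-1}(U) = {x92} ∈ τ_X ✓.
  U = {κ, λ, μ, ν}: f^{-1}(U) = {x91, x92} ∈ τ_X ✓.
Every preimage lies in τ_X, so f IS continuous.


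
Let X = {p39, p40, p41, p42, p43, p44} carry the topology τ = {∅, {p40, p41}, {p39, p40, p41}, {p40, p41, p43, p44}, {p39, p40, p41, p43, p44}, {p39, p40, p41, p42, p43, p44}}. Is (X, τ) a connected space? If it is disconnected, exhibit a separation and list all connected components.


(X, τ) is connected.

Find clopen sets (U ∈ τ with X ∖ U ∈ τ):
  U = ∅, X ∖ U = {p39, p40, p41, p42, p43, p44} — both open, so U is clopen.
  U = {p39, p40, p41, p42, p43, p44}, X ∖ U = ∅ — both open, so U is clopen.
Only trivial clopens (∅ and X) exist, so (X, τ) is connected.
Compute connected components by grouping points that agree on all clopens:
  component: {p39, p40, p41, p42, p43, p44}


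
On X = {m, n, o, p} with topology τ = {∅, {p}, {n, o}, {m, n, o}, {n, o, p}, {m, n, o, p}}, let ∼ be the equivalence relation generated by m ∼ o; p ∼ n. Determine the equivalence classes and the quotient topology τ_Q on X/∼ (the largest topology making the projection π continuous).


X/∼ = {[m=o], [n=p]}; |τ_Q| = 2.

Equivalence classes: [m=o], [n=p].
Quotient map π: X → X/∼ sends m ↦ [m=o], n ↦ [n=p], o ↦ [m=o], p ↦ [n=p].
For each subset V ⊆ X/∼, compute π^{-1}(V) ⊆ X and check whether π^{-1}(V) ∈ τ. V is open in τ_Q iff π^{-1}(V) ∈ τ.
  V = {}: π^{-1}(V) = ∅ ∈ τ ✓.
  V = {[m=o]}: π^{-1}(V) = {m, o} ∉ τ ✗.
  V = {[n=p]}: π^{-1}(V) = {n, p} ∉ τ ✗.
  V = {[m=o], [n=p]}: π^{-1}(V) = {m, n, o, p} ∈ τ ✓.
Open sets in the quotient: τ_Q = {{}, {[m=o], [n=p]}} (2 elements).


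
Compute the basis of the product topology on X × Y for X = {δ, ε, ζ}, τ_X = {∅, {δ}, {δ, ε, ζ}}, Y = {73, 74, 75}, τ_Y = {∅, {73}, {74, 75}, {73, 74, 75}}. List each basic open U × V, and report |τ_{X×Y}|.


Basis B = {∅ × ∅, {δ} × {73}, {δ} × {74, 75}, {δ} × {73, 74, 75}, {δ, ε, ζ} × {73}, {δ, ε, ζ} × {74, 75}, {δ, ε, ζ} × {73, 74, 75}}; |τ_{X×Y}| = 9.

Enumerate products U × V with U ∈ τ_X, V ∈ τ_Y (deduplicated):
  ∅ × ∅ = {} (∅)
  {δ} × {73} = {(δ,73)}
  {δ} × {74, 75} = {(δ,74), (δ,75)}
  {δ} × {73, 74, 75} = {(δ,73), (δ,74), (δ,75)}
  {δ, ε, ζ} × {73} = {(δ,73), (ε,73), (ζ,73)}
  {δ, ε, ζ} × {74, 75} = {(δ,74), (δ,75), (ε,74), (ε,75), (ζ,74), (ζ,75)}
  {δ, ε, ζ} × {73, 74, 75} = {(δ,73), (δ,74), (δ,75), (ε,73), (ε,74), (ε,75), (ζ,73), (ζ,74), (ζ,75)}
These 7 distinct sets form the basis B.
Close under arbitrary unions to get τ_{X×Y}; counting gives |τ_{X×Y}| = 9.


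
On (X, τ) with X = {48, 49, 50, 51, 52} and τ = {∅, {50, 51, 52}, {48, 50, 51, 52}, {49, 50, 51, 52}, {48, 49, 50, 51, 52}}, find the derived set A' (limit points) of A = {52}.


A' = {48, 49, 50, 51}

For each x ∈ X, list the open sets U ∈ τ with x ∈ U, then check whether U ∩ (A ∖ {x}) ≠ ∅ for every such U.
  x = 48: opens ∋ x are {48, 50, 51, 52}, {48, 49, 50, 51, 52}; each meets A ∖ {48}, so x IS a limit point.
  x = 49: opens ∋ x are {49, 50, 51, 52}, {48, 49, 50, 51, 52}; each meets A ∖ {49}, so x IS a limit point.
  x = 50: opens ∋ x are {50, 51, 52}, {48, 50, 51, 52}, {49, 50, 51, 52}, {48, 49, 50, 51, 52}; each meets A ∖ {50}, so x IS a limit point.
  x = 51: opens ∋ x are {50, 51, 52}, {48, 50, 51, 52}, {49, 50, 51, 52}, {48, 49, 50, 51, 52}; each meets A ∖ {51}, so x IS a limit point.
  x = 52: open {50, 51, 52} ∋ x has {50, 51, 52} ∩ (A ∖ {52}) = ∅, so x is NOT a limit point.
Collecting: A' = {48, 49, 50, 51}.


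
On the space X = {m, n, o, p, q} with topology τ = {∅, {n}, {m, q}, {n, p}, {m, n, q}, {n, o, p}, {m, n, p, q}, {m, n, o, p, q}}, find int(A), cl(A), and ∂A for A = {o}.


int(A) = ∅, cl(A) = {o}, ∂A = {o}.

Closed sets in (X, τ) are complements of opens:
  closed(X, τ) = {∅, {o}, {m, q}, {o, p}, {m, o, q}, {n, o, p}, {m, o, p, q}, {m, n, o, p, q}}.
int(A) = ⋃ {U ∈ τ : U ⊆ A}. Opens contained in A: ∅.
Taking the union of these: int(A) = ∅.
cl(A) = ⋂ {C closed : A ⊆ C}. Closed sets containing A: {o}, {o, p}, {m, o, q}, {n, o, p}, {m, o, p, q}, {m, n, o, p, q}.
Intersecting these: cl(A) = {o}.
∂A = cl(A) ∖ int(A) = {o} ∖ ∅ = {o}.


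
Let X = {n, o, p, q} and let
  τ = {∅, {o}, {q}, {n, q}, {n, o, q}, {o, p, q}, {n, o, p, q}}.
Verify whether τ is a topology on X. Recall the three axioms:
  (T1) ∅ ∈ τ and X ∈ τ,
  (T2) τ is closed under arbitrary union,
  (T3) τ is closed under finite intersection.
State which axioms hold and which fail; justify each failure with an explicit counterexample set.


τ is NOT a topology on X.

Axiom (T1): ∅ ∈ τ? Yes; X ∈ τ? Yes.
Axiom (T2/T3): check pairwise unions and intersections of members of τ.
Counterexample for (T2): {o} ∪ {q} = {o, q} ∉ τ. Therefore τ is NOT a topology.


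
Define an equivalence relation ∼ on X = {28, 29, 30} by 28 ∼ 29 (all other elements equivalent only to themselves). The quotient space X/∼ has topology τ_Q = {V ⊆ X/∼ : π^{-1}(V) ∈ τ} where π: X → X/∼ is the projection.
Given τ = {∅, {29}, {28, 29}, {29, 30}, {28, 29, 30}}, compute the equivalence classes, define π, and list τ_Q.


X/∼ = {[28=29], [30]}; |τ_Q| = 3.

Equivalence classes: [28=29], [30].
Quotient map π: X → X/∼ sends 28 ↦ [28=29], 29 ↦ [28=29], 30 ↦ [30].
For each subset V ⊆ X/∼, compute π^{-1}(V) ⊆ X and check whether π^{-1}(V) ∈ τ. V is open in τ_Q iff π^{-1}(V) ∈ τ.
  V = {}: π^{-1}(V) = ∅ ∈ τ ✓.
  V = {[28=29]}: π^{-1}(V) = {28, 29} ∈ τ ✓.
  V = {[30]}: π^{-1}(V) = {30} ∉ τ ✗.
  V = {[28=29], [30]}: π^{-1}(V) = {28, 29, 30} ∈ τ ✓.
Open sets in the quotient: τ_Q = {{}, {[28=29]}, {[28=29], [30]}} (3 elements).


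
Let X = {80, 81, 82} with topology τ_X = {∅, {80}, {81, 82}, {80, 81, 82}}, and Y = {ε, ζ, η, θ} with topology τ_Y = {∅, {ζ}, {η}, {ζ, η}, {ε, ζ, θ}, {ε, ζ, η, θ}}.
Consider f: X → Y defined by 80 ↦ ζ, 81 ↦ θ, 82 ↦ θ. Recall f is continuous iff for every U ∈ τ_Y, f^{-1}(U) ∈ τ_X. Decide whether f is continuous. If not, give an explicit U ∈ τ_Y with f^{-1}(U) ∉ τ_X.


f IS continuous.

Compute f^{-1}(U) for each U ∈ τ_Y:
  U = ∅: f^{-1}(U) = ∅ ∈ τ_X ✓.
  U = {ζ}: f^{-1}(U) = {80} ∈ τ_X ✓.
  U = {η}: f^{-1}(U) = ∅ ∈ τ_X ✓.
  U = {ζ, η}: f^{-1}(U) = {80} ∈ τ_X ✓.
  U = {ε, ζ, θ}: f^{-1}(U) = {80, 81, 82} ∈ τ_X ✓.
  U = {ε, ζ, η, θ}: f^{-1}(U) = {80, 81, 82} ∈ τ_X ✓.
Every preimage lies in τ_X, so f IS continuous.


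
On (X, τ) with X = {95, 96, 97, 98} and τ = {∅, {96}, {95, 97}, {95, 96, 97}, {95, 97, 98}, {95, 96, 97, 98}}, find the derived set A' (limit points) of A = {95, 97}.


A' = {95, 97, 98}

For each x ∈ X, list the open sets U ∈ τ with x ∈ U, then check whether U ∩ (A ∖ {x}) ≠ ∅ for every such U.
  x = 95: opens ∋ x are {95, 97}, {95, 96, 97}, {95, 97, 98}, {95, 96, 97, 98}; each meets A ∖ {95}, so x IS a limit point.
  x = 96: open {96} ∋ x has {96} ∩ (A ∖ {96}) = ∅, so x is NOT a limit point.
  x = 97: opens ∋ x are {95, 97}, {95, 96, 97}, {95, 97, 98}, {95, 96, 97, 98}; each meets A ∖ {97}, so x IS a limit point.
  x = 98: opens ∋ x are {95, 97, 98}, {95, 96, 97, 98}; each meets A ∖ {98}, so x IS a limit point.
Collecting: A' = {95, 97, 98}.
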